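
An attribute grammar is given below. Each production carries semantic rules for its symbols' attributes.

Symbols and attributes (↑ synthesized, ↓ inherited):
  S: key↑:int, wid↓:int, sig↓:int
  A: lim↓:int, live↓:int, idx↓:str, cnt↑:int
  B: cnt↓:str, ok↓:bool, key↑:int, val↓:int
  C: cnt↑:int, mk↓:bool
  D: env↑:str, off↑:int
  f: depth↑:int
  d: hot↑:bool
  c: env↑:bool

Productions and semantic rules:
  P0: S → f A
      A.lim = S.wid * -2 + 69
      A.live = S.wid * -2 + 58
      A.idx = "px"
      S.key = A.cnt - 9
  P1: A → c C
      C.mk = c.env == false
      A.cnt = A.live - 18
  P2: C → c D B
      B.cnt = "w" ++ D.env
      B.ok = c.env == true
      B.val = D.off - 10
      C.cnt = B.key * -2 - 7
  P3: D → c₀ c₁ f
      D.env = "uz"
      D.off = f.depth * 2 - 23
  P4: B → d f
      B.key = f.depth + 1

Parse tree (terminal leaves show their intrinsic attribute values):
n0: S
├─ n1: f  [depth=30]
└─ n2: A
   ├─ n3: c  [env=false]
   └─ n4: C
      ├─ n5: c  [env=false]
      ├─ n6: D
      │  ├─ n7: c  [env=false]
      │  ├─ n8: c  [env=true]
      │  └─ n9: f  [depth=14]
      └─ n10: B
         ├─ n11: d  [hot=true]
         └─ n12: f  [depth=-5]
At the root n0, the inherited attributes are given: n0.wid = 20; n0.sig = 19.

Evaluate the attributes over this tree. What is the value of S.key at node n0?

1. n0.wid = 20  [given at root]
2. n0.sig = 19  [given at root]
3. n1.depth = 30  [terminal]
4. n2.lim = 29  [S.wid * -2 + 69]
5. n2.live = 18  [S.wid * -2 + 58]
6. n2.idx = "px"  ["px"]
7. n3.env = false  [terminal]
8. n4.mk = true  [c.env == false]
9. n5.env = false  [terminal]
10. n7.env = false  [terminal]
11. n8.env = true  [terminal]
12. n9.depth = 14  [terminal]
13. n6.env = "uz"  ["uz"]
14. n6.off = 5  [f.depth * 2 - 23]
15. n10.cnt = "wuz"  ["w" ++ D.env]
16. n10.ok = false  [c.env == true]
17. n10.val = -5  [D.off - 10]
18. n11.hot = true  [terminal]
19. n12.depth = -5  [terminal]
20. n10.key = -4  [f.depth + 1]
21. n4.cnt = 1  [B.key * -2 - 7]
22. n2.cnt = 0  [A.live - 18]
23. n0.key = -9  [A.cnt - 9]

-9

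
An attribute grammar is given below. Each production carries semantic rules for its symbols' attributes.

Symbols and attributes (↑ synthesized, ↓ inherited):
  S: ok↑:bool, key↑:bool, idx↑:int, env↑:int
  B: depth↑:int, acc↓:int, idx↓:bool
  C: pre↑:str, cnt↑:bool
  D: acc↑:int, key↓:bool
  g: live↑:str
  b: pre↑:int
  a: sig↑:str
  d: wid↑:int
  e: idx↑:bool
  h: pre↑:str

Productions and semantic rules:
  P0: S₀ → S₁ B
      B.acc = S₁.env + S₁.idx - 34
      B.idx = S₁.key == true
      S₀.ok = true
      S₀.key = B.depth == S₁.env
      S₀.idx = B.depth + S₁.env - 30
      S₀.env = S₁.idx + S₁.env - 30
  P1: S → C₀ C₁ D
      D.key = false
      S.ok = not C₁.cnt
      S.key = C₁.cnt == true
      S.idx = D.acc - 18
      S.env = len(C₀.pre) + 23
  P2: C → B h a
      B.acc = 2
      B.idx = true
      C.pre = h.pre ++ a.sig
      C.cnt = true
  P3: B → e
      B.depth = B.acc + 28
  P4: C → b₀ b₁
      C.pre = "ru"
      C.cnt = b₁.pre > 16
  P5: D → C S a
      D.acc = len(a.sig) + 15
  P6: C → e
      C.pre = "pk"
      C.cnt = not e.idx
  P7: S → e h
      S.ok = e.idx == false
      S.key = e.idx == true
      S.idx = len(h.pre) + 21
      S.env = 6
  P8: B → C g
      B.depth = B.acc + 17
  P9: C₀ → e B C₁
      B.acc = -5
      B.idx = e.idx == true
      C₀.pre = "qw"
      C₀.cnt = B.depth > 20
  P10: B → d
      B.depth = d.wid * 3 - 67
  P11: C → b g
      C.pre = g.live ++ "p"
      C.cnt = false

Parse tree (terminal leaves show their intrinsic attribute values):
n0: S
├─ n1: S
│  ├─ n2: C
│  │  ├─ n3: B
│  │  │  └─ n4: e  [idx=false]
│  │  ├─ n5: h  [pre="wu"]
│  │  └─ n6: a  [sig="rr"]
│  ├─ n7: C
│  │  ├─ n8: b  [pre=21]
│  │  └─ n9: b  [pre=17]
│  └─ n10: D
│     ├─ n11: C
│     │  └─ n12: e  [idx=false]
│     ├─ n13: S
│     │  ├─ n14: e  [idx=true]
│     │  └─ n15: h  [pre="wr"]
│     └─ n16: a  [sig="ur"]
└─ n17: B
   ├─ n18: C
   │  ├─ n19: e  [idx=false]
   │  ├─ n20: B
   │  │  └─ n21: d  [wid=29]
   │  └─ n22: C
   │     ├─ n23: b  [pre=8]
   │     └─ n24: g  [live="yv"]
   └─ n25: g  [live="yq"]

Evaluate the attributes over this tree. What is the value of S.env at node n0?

-4

1. n3.acc = 2  [2]
2. n3.idx = true  [true]
3. n4.idx = false  [terminal]
4. n3.depth = 30  [B.acc + 28]
5. n5.pre = "wu"  [terminal]
6. n6.sig = "rr"  [terminal]
7. n2.pre = "wurr"  [h.pre ++ a.sig]
8. n2.cnt = true  [true]
9. n8.pre = 21  [terminal]
10. n9.pre = 17  [terminal]
11. n7.pre = "ru"  ["ru"]
12. n7.cnt = true  [b₁.pre > 16]
13. n10.key = false  [false]
14. n12.idx = false  [terminal]
15. n11.pre = "pk"  ["pk"]
16. n11.cnt = true  [not e.idx]
17. n14.idx = true  [terminal]
18. n15.pre = "wr"  [terminal]
19. n13.ok = false  [e.idx == false]
20. n13.key = true  [e.idx == true]
21. n13.idx = 23  [len(h.pre) + 21]
22. n13.env = 6  [6]
23. n16.sig = "ur"  [terminal]
24. n10.acc = 17  [len(a.sig) + 15]
25. n1.ok = false  [not C₁.cnt]
26. n1.key = true  [C₁.cnt == true]
27. n1.idx = -1  [D.acc - 18]
28. n1.env = 27  [len(C₀.pre) + 23]
29. n17.acc = -8  [S₁.env + S₁.idx - 34]
30. n17.idx = true  [S₁.key == true]
31. n19.idx = false  [terminal]
32. n20.acc = -5  [-5]
33. n20.idx = false  [e.idx == true]
34. n21.wid = 29  [terminal]
35. n20.depth = 20  [d.wid * 3 - 67]
36. n23.pre = 8  [terminal]
37. n24.live = "yv"  [terminal]
38. n22.pre = "yvp"  [g.live ++ "p"]
39. n22.cnt = false  [false]
40. n18.pre = "qw"  ["qw"]
41. n18.cnt = false  [B.depth > 20]
42. n25.live = "yq"  [terminal]
43. n17.depth = 9  [B.acc + 17]
44. n0.ok = true  [true]
45. n0.key = false  [B.depth == S₁.env]
46. n0.idx = 6  [B.depth + S₁.env - 30]
47. n0.env = -4  [S₁.idx + S₁.env - 30]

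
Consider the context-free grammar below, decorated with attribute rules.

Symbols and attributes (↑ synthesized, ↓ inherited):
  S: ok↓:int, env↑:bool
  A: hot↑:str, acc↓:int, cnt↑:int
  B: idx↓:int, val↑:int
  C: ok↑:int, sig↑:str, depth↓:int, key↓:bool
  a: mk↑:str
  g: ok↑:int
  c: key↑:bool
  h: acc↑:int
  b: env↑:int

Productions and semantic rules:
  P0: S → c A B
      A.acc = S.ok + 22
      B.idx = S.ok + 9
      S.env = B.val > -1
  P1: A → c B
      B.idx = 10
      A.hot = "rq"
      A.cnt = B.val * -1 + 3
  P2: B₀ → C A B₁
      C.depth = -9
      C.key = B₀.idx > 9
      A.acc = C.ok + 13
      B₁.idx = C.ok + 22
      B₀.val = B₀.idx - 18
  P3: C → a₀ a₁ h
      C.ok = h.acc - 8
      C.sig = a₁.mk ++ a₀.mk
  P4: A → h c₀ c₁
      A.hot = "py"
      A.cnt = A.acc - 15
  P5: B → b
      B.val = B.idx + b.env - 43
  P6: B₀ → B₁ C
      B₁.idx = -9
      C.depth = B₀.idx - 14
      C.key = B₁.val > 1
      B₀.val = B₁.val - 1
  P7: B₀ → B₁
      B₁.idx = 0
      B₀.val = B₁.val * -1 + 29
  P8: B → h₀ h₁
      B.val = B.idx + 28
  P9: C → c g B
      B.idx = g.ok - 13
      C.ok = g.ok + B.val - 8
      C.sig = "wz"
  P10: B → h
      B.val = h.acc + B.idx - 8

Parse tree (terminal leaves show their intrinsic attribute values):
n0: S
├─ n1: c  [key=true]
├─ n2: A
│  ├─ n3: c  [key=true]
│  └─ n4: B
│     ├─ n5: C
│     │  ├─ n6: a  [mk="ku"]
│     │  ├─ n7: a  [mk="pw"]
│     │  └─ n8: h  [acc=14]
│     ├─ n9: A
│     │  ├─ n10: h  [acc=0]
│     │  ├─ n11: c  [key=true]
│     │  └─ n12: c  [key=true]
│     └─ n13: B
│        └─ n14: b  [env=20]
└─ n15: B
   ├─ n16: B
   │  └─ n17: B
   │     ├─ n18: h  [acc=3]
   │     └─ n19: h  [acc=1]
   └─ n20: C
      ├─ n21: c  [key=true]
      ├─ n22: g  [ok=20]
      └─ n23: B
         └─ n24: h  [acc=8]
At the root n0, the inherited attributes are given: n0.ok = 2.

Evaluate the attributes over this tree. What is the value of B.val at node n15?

1. n0.ok = 2  [given at root]
2. n1.key = true  [terminal]
3. n2.acc = 24  [S.ok + 22]
4. n3.key = true  [terminal]
5. n4.idx = 10  [10]
6. n5.depth = -9  [-9]
7. n5.key = true  [B₀.idx > 9]
8. n6.mk = "ku"  [terminal]
9. n7.mk = "pw"  [terminal]
10. n8.acc = 14  [terminal]
11. n5.ok = 6  [h.acc - 8]
12. n5.sig = "pwku"  [a₁.mk ++ a₀.mk]
13. n9.acc = 19  [C.ok + 13]
14. n10.acc = 0  [terminal]
15. n11.key = true  [terminal]
16. n12.key = true  [terminal]
17. n9.hot = "py"  ["py"]
18. n9.cnt = 4  [A.acc - 15]
19. n13.idx = 28  [C.ok + 22]
20. n14.env = 20  [terminal]
21. n13.val = 5  [B.idx + b.env - 43]
22. n4.val = -8  [B₀.idx - 18]
23. n2.hot = "rq"  ["rq"]
24. n2.cnt = 11  [B.val * -1 + 3]
25. n15.idx = 11  [S.ok + 9]
26. n16.idx = -9  [-9]
27. n17.idx = 0  [0]
28. n18.acc = 3  [terminal]
29. n19.acc = 1  [terminal]
30. n17.val = 28  [B.idx + 28]
31. n16.val = 1  [B₁.val * -1 + 29]
32. n20.depth = -3  [B₀.idx - 14]
33. n20.key = false  [B₁.val > 1]
34. n21.key = true  [terminal]
35. n22.ok = 20  [terminal]
36. n23.idx = 7  [g.ok - 13]
37. n24.acc = 8  [terminal]
38. n23.val = 7  [h.acc + B.idx - 8]
39. n20.ok = 19  [g.ok + B.val - 8]
40. n20.sig = "wz"  ["wz"]
41. n15.val = 0  [B₁.val - 1]
42. n0.env = true  [B.val > -1]

0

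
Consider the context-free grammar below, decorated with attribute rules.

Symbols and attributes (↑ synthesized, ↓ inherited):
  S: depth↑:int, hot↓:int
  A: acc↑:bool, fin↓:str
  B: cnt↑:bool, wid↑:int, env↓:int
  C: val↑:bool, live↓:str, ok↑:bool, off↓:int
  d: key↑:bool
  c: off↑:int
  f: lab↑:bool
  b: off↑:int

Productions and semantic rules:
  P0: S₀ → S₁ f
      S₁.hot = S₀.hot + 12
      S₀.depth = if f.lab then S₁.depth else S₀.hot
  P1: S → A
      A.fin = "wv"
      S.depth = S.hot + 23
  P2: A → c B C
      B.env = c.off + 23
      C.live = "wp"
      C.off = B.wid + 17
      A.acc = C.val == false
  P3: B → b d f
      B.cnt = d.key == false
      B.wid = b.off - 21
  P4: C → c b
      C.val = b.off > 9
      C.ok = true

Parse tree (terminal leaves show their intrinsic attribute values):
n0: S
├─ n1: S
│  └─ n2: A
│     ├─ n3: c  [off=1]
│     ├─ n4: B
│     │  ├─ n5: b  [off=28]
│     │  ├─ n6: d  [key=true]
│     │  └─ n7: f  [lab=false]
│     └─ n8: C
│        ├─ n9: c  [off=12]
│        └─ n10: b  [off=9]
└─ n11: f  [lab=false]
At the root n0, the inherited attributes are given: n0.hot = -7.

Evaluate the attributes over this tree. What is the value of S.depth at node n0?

-7

1. n0.hot = -7  [given at root]
2. n1.hot = 5  [S₀.hot + 12]
3. n2.fin = "wv"  ["wv"]
4. n3.off = 1  [terminal]
5. n4.env = 24  [c.off + 23]
6. n5.off = 28  [terminal]
7. n6.key = true  [terminal]
8. n7.lab = false  [terminal]
9. n4.cnt = false  [d.key == false]
10. n4.wid = 7  [b.off - 21]
11. n8.live = "wp"  ["wp"]
12. n8.off = 24  [B.wid + 17]
13. n9.off = 12  [terminal]
14. n10.off = 9  [terminal]
15. n8.val = false  [b.off > 9]
16. n8.ok = true  [true]
17. n2.acc = true  [C.val == false]
18. n1.depth = 28  [S.hot + 23]
19. n11.lab = false  [terminal]
20. n0.depth = -7  [if f.lab then S₁.depth else S₀.hot]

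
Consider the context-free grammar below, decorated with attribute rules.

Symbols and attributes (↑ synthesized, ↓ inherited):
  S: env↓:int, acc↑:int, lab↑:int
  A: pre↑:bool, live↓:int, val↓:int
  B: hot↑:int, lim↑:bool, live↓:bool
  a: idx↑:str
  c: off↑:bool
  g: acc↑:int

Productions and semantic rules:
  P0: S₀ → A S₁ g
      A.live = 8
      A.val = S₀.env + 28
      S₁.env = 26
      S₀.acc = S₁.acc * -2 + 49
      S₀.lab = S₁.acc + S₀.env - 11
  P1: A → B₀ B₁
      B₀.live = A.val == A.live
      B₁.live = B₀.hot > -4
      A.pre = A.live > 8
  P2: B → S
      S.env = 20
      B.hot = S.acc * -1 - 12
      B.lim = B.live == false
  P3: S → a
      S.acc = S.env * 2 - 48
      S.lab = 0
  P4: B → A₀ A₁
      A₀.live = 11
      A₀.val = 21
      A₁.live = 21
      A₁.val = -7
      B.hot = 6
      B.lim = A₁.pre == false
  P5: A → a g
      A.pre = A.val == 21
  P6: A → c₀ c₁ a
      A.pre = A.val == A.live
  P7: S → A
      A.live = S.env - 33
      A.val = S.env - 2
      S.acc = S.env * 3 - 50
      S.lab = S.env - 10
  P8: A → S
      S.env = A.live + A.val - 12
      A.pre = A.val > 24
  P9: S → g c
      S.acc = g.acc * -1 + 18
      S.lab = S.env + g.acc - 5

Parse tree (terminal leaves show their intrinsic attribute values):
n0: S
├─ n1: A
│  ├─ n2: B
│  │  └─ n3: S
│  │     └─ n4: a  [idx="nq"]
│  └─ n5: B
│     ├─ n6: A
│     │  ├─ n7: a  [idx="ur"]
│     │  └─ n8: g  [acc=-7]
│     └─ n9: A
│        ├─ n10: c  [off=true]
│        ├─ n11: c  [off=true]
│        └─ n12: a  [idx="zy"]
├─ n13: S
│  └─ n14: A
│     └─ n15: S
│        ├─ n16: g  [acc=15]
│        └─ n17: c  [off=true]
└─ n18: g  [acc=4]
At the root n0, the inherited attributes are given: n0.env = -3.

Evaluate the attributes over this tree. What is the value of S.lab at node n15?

15

1. n0.env = -3  [given at root]
2. n1.live = 8  [8]
3. n1.val = 25  [S₀.env + 28]
4. n2.live = false  [A.val == A.live]
5. n3.env = 20  [20]
6. n4.idx = "nq"  [terminal]
7. n3.acc = -8  [S.env * 2 - 48]
8. n3.lab = 0  [0]
9. n2.hot = -4  [S.acc * -1 - 12]
10. n2.lim = true  [B.live == false]
11. n5.live = false  [B₀.hot > -4]
12. n6.live = 11  [11]
13. n6.val = 21  [21]
14. n7.idx = "ur"  [terminal]
15. n8.acc = -7  [terminal]
16. n6.pre = true  [A.val == 21]
17. n9.live = 21  [21]
18. n9.val = -7  [-7]
19. n10.off = true  [terminal]
20. n11.off = true  [terminal]
21. n12.idx = "zy"  [terminal]
22. n9.pre = false  [A.val == A.live]
23. n5.hot = 6  [6]
24. n5.lim = true  [A₁.pre == false]
25. n1.pre = false  [A.live > 8]
26. n13.env = 26  [26]
27. n14.live = -7  [S.env - 33]
28. n14.val = 24  [S.env - 2]
29. n15.env = 5  [A.live + A.val - 12]
30. n16.acc = 15  [terminal]
31. n17.off = true  [terminal]
32. n15.acc = 3  [g.acc * -1 + 18]
33. n15.lab = 15  [S.env + g.acc - 5]
34. n14.pre = false  [A.val > 24]
35. n13.acc = 28  [S.env * 3 - 50]
36. n13.lab = 16  [S.env - 10]
37. n18.acc = 4  [terminal]
38. n0.acc = -7  [S₁.acc * -2 + 49]
39. n0.lab = 14  [S₁.acc + S₀.env - 11]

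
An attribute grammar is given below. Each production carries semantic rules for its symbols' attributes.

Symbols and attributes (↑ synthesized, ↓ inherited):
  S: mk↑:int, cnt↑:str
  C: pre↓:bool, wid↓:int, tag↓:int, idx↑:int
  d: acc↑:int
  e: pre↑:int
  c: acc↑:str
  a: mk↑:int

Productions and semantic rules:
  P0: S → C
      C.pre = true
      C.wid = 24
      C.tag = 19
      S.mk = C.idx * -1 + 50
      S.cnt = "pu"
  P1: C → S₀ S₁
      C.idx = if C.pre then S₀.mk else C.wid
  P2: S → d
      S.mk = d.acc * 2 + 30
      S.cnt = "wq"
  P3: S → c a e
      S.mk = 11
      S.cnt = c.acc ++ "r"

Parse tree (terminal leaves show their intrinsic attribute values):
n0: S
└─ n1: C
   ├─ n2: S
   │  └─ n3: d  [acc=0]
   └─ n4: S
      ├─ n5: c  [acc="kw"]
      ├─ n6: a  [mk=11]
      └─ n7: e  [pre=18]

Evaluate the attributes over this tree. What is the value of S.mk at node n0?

20

1. n1.pre = true  [true]
2. n1.wid = 24  [24]
3. n1.tag = 19  [19]
4. n3.acc = 0  [terminal]
5. n2.mk = 30  [d.acc * 2 + 30]
6. n2.cnt = "wq"  ["wq"]
7. n5.acc = "kw"  [terminal]
8. n6.mk = 11  [terminal]
9. n7.pre = 18  [terminal]
10. n4.mk = 11  [11]
11. n4.cnt = "kwr"  [c.acc ++ "r"]
12. n1.idx = 30  [if C.pre then S₀.mk else C.wid]
13. n0.mk = 20  [C.idx * -1 + 50]
14. n0.cnt = "pu"  ["pu"]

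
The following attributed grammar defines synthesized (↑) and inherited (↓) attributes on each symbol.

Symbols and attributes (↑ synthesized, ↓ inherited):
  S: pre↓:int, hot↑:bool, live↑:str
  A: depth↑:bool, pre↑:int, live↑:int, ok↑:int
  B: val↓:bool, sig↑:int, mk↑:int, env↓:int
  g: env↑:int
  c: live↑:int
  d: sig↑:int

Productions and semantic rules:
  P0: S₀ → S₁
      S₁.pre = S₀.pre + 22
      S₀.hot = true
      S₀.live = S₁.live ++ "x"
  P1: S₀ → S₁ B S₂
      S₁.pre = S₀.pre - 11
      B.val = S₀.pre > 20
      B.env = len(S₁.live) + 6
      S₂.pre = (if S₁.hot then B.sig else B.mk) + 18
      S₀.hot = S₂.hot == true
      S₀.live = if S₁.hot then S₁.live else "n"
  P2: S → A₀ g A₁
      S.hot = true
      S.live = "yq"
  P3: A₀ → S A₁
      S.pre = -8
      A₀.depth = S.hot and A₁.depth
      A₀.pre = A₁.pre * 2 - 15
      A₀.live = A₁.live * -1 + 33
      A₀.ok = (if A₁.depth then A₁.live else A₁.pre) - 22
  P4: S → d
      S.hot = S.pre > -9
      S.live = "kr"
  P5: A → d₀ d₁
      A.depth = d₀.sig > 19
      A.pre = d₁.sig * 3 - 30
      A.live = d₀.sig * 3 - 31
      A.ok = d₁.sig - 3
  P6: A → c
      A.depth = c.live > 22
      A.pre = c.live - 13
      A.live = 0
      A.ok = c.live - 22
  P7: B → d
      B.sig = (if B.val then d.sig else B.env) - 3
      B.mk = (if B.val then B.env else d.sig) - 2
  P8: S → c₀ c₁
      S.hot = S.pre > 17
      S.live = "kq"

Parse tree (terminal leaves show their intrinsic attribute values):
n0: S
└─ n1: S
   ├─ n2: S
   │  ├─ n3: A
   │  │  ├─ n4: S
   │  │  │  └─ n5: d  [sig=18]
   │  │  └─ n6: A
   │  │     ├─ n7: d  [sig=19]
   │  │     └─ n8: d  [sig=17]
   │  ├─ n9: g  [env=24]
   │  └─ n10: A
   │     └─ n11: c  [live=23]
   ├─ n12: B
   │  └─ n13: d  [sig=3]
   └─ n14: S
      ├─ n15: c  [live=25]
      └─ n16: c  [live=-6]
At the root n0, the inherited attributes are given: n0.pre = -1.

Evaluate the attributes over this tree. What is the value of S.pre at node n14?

1. n0.pre = -1  [given at root]
2. n1.pre = 21  [S₀.pre + 22]
3. n2.pre = 10  [S₀.pre - 11]
4. n4.pre = -8  [-8]
5. n5.sig = 18  [terminal]
6. n4.hot = true  [S.pre > -9]
7. n4.live = "kr"  ["kr"]
8. n7.sig = 19  [terminal]
9. n8.sig = 17  [terminal]
10. n6.depth = false  [d₀.sig > 19]
11. n6.pre = 21  [d₁.sig * 3 - 30]
12. n6.live = 26  [d₀.sig * 3 - 31]
13. n6.ok = 14  [d₁.sig - 3]
14. n3.depth = false  [S.hot and A₁.depth]
15. n3.pre = 27  [A₁.pre * 2 - 15]
16. n3.live = 7  [A₁.live * -1 + 33]
17. n3.ok = -1  [(if A₁.depth then A₁.live else A₁.pre) - 22]
18. n9.env = 24  [terminal]
19. n11.live = 23  [terminal]
20. n10.depth = true  [c.live > 22]
21. n10.pre = 10  [c.live - 13]
22. n10.live = 0  [0]
23. n10.ok = 1  [c.live - 22]
24. n2.hot = true  [true]
25. n2.live = "yq"  ["yq"]
26. n12.val = true  [S₀.pre > 20]
27. n12.env = 8  [len(S₁.live) + 6]
28. n13.sig = 3  [terminal]
29. n12.sig = 0  [(if B.val then d.sig else B.env) - 3]
30. n12.mk = 6  [(if B.val then B.env else d.sig) - 2]
31. n14.pre = 18  [(if S₁.hot then B.sig else B.mk) + 18]
32. n15.live = 25  [terminal]
33. n16.live = -6  [terminal]
34. n14.hot = true  [S.pre > 17]
35. n14.live = "kq"  ["kq"]
36. n1.hot = true  [S₂.hot == true]
37. n1.live = "yq"  [if S₁.hot then S₁.live else "n"]
38. n0.hot = true  [true]
39. n0.live = "yqx"  [S₁.live ++ "x"]

18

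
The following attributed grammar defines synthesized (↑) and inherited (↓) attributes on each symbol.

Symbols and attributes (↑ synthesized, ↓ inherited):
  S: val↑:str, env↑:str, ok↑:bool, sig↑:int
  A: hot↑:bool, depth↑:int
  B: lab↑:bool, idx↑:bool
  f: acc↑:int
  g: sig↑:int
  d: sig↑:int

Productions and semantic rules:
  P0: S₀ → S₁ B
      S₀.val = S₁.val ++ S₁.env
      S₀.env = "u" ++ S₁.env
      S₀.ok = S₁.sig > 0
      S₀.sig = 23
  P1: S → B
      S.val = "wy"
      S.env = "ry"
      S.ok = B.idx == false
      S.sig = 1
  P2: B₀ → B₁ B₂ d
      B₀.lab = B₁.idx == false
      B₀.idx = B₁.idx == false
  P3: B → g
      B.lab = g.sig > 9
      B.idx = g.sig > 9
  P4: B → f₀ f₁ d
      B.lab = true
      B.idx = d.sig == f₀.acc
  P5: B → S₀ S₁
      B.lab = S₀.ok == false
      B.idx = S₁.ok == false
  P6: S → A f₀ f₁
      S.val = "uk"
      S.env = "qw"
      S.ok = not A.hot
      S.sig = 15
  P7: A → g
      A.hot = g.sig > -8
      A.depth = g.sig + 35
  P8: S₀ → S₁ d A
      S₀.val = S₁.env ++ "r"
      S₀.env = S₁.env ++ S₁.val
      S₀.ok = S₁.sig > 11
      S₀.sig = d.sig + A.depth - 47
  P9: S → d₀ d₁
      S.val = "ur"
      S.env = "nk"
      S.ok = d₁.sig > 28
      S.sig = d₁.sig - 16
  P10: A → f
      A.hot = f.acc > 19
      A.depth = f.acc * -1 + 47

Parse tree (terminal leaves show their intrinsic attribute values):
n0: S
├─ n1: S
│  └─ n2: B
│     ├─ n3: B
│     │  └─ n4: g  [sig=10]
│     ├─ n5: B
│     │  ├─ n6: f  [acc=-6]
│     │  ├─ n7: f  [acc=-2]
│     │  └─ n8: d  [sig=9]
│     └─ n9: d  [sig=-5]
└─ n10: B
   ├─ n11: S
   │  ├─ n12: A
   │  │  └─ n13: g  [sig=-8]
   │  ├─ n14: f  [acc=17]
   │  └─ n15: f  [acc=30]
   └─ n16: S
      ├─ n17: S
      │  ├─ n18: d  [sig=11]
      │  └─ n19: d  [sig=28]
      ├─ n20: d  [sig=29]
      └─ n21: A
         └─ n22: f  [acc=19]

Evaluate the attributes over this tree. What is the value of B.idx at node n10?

1. n4.sig = 10  [terminal]
2. n3.lab = true  [g.sig > 9]
3. n3.idx = true  [g.sig > 9]
4. n6.acc = -6  [terminal]
5. n7.acc = -2  [terminal]
6. n8.sig = 9  [terminal]
7. n5.lab = true  [true]
8. n5.idx = false  [d.sig == f₀.acc]
9. n9.sig = -5  [terminal]
10. n2.lab = false  [B₁.idx == false]
11. n2.idx = false  [B₁.idx == false]
12. n1.val = "wy"  ["wy"]
13. n1.env = "ry"  ["ry"]
14. n1.ok = true  [B.idx == false]
15. n1.sig = 1  [1]
16. n13.sig = -8  [terminal]
17. n12.hot = false  [g.sig > -8]
18. n12.depth = 27  [g.sig + 35]
19. n14.acc = 17  [terminal]
20. n15.acc = 30  [terminal]
21. n11.val = "uk"  ["uk"]
22. n11.env = "qw"  ["qw"]
23. n11.ok = true  [not A.hot]
24. n11.sig = 15  [15]
25. n18.sig = 11  [terminal]
26. n19.sig = 28  [terminal]
27. n17.val = "ur"  ["ur"]
28. n17.env = "nk"  ["nk"]
29. n17.ok = false  [d₁.sig > 28]
30. n17.sig = 12  [d₁.sig - 16]
31. n20.sig = 29  [terminal]
32. n22.acc = 19  [terminal]
33. n21.hot = false  [f.acc > 19]
34. n21.depth = 28  [f.acc * -1 + 47]
35. n16.val = "nkr"  [S₁.env ++ "r"]
36. n16.env = "nkur"  [S₁.env ++ S₁.val]
37. n16.ok = true  [S₁.sig > 11]
38. n16.sig = 10  [d.sig + A.depth - 47]
39. n10.lab = false  [S₀.ok == false]
40. n10.idx = false  [S₁.ok == false]
41. n0.val = "wyry"  [S₁.val ++ S₁.env]
42. n0.env = "ury"  ["u" ++ S₁.env]
43. n0.ok = true  [S₁.sig > 0]
44. n0.sig = 23  [23]

false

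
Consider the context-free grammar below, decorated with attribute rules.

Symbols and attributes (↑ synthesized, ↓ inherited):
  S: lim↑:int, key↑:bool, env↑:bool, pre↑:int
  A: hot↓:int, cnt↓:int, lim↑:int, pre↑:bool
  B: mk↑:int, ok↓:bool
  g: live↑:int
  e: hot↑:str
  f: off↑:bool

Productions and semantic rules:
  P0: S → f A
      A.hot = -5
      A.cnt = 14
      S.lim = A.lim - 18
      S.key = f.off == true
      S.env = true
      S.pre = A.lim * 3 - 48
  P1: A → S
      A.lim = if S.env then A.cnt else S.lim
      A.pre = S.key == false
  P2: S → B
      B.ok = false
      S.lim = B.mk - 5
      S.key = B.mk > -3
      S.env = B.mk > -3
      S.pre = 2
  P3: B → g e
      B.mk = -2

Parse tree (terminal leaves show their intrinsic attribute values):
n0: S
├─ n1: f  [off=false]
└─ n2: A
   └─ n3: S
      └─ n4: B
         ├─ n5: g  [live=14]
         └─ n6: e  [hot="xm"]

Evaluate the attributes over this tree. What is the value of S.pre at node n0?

1. n1.off = false  [terminal]
2. n2.hot = -5  [-5]
3. n2.cnt = 14  [14]
4. n4.ok = false  [false]
5. n5.live = 14  [terminal]
6. n6.hot = "xm"  [terminal]
7. n4.mk = -2  [-2]
8. n3.lim = -7  [B.mk - 5]
9. n3.key = true  [B.mk > -3]
10. n3.env = true  [B.mk > -3]
11. n3.pre = 2  [2]
12. n2.lim = 14  [if S.env then A.cnt else S.lim]
13. n2.pre = false  [S.key == false]
14. n0.lim = -4  [A.lim - 18]
15. n0.key = false  [f.off == true]
16. n0.env = true  [true]
17. n0.pre = -6  [A.lim * 3 - 48]

-6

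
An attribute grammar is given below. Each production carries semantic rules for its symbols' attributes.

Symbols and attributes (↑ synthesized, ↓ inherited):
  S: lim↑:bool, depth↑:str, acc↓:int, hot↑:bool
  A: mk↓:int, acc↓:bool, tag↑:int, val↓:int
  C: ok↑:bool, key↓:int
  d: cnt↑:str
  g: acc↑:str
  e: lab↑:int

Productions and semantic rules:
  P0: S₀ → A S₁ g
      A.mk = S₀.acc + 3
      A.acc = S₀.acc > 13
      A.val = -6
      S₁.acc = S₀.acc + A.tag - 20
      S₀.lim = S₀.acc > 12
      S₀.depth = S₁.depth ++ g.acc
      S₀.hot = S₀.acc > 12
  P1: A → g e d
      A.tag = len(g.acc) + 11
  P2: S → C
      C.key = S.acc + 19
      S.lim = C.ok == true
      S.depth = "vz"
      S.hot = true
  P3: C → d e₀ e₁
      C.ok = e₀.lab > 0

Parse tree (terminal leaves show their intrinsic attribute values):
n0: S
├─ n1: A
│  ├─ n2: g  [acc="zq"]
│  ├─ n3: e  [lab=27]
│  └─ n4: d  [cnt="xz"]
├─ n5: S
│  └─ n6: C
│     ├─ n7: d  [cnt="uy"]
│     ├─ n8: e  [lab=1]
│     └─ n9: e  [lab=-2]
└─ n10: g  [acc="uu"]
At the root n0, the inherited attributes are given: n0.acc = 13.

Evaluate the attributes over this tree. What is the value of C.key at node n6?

25

1. n0.acc = 13  [given at root]
2. n1.mk = 16  [S₀.acc + 3]
3. n1.acc = false  [S₀.acc > 13]
4. n1.val = -6  [-6]
5. n2.acc = "zq"  [terminal]
6. n3.lab = 27  [terminal]
7. n4.cnt = "xz"  [terminal]
8. n1.tag = 13  [len(g.acc) + 11]
9. n5.acc = 6  [S₀.acc + A.tag - 20]
10. n6.key = 25  [S.acc + 19]
11. n7.cnt = "uy"  [terminal]
12. n8.lab = 1  [terminal]
13. n9.lab = -2  [terminal]
14. n6.ok = true  [e₀.lab > 0]
15. n5.lim = true  [C.ok == true]
16. n5.depth = "vz"  ["vz"]
17. n5.hot = true  [true]
18. n10.acc = "uu"  [terminal]
19. n0.lim = true  [S₀.acc > 12]
20. n0.depth = "vzuu"  [S₁.depth ++ g.acc]
21. n0.hot = true  [S₀.acc > 12]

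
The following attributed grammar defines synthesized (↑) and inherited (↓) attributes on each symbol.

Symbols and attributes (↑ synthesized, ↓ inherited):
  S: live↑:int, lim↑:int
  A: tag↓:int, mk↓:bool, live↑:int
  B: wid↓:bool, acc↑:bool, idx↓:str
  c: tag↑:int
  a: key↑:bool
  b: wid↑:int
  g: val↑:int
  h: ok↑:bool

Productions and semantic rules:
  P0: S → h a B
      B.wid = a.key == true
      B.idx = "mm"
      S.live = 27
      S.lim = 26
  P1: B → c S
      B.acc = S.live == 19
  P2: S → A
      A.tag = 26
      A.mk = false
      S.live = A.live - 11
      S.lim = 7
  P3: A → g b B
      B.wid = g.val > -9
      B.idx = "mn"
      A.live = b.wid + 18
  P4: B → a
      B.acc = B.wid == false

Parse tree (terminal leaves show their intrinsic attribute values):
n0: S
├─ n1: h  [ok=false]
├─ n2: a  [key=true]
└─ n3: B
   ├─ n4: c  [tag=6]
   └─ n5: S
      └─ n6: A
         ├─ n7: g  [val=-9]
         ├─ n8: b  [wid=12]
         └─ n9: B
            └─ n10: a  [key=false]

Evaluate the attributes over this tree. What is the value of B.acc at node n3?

true

1. n1.ok = false  [terminal]
2. n2.key = true  [terminal]
3. n3.wid = true  [a.key == true]
4. n3.idx = "mm"  ["mm"]
5. n4.tag = 6  [terminal]
6. n6.tag = 26  [26]
7. n6.mk = false  [false]
8. n7.val = -9  [terminal]
9. n8.wid = 12  [terminal]
10. n9.wid = false  [g.val > -9]
11. n9.idx = "mn"  ["mn"]
12. n10.key = false  [terminal]
13. n9.acc = true  [B.wid == false]
14. n6.live = 30  [b.wid + 18]
15. n5.live = 19  [A.live - 11]
16. n5.lim = 7  [7]
17. n3.acc = true  [S.live == 19]
18. n0.live = 27  [27]
19. n0.lim = 26  [26]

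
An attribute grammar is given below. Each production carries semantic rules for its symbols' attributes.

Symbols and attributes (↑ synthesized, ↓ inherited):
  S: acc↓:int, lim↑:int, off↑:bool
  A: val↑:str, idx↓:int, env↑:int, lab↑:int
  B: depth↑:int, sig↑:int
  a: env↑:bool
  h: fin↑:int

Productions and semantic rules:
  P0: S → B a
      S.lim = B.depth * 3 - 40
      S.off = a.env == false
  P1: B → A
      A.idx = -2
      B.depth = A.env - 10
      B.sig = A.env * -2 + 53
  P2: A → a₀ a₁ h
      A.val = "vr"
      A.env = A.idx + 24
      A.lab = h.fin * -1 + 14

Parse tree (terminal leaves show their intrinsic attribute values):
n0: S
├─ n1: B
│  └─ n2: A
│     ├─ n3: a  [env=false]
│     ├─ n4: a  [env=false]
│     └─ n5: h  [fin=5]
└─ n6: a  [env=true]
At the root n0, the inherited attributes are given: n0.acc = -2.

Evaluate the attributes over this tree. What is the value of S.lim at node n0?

1. n0.acc = -2  [given at root]
2. n2.idx = -2  [-2]
3. n3.env = false  [terminal]
4. n4.env = false  [terminal]
5. n5.fin = 5  [terminal]
6. n2.val = "vr"  ["vr"]
7. n2.env = 22  [A.idx + 24]
8. n2.lab = 9  [h.fin * -1 + 14]
9. n1.depth = 12  [A.env - 10]
10. n1.sig = 9  [A.env * -2 + 53]
11. n6.env = true  [terminal]
12. n0.lim = -4  [B.depth * 3 - 40]
13. n0.off = false  [a.env == false]

-4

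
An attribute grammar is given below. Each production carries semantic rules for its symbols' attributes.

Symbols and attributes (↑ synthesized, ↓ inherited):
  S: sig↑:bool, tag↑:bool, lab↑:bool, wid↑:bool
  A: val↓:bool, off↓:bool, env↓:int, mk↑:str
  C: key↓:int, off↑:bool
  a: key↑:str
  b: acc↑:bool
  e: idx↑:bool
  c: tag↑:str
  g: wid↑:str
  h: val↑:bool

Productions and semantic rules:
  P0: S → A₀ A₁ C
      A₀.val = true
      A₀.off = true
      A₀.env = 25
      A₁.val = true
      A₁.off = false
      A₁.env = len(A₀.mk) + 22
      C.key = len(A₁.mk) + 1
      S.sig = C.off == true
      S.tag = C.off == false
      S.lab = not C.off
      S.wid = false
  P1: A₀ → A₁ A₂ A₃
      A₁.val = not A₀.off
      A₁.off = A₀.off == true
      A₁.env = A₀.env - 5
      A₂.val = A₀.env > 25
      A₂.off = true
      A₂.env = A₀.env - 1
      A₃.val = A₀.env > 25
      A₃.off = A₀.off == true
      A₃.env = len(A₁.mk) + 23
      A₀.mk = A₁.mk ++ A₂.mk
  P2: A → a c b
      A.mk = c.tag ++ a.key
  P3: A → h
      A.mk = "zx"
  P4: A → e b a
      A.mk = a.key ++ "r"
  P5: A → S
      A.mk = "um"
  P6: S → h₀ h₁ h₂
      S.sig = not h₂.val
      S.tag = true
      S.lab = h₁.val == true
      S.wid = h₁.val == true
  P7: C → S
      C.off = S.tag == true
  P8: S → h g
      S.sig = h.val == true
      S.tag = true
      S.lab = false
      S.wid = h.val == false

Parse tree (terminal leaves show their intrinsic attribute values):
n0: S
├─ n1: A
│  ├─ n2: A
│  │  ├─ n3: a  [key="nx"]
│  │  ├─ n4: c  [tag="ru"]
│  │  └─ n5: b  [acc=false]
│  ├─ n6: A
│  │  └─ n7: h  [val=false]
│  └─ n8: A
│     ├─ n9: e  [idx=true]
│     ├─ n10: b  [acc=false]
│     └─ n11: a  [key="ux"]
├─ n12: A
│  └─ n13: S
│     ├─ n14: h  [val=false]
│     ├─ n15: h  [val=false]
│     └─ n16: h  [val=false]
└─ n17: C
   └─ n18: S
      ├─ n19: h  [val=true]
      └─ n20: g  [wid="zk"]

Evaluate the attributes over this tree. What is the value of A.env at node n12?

28

1. n1.val = true  [true]
2. n1.off = true  [true]
3. n1.env = 25  [25]
4. n2.val = false  [not A₀.off]
5. n2.off = true  [A₀.off == true]
6. n2.env = 20  [A₀.env - 5]
7. n3.key = "nx"  [terminal]
8. n4.tag = "ru"  [terminal]
9. n5.acc = false  [terminal]
10. n2.mk = "runx"  [c.tag ++ a.key]
11. n6.val = false  [A₀.env > 25]
12. n6.off = true  [true]
13. n6.env = 24  [A₀.env - 1]
14. n7.val = false  [terminal]
15. n6.mk = "zx"  ["zx"]
16. n8.val = false  [A₀.env > 25]
17. n8.off = true  [A₀.off == true]
18. n8.env = 27  [len(A₁.mk) + 23]
19. n9.idx = true  [terminal]
20. n10.acc = false  [terminal]
21. n11.key = "ux"  [terminal]
22. n8.mk = "uxr"  [a.key ++ "r"]
23. n1.mk = "runxzx"  [A₁.mk ++ A₂.mk]
24. n12.val = true  [true]
25. n12.off = false  [false]
26. n12.env = 28  [len(A₀.mk) + 22]
27. n14.val = false  [terminal]
28. n15.val = false  [terminal]
29. n16.val = false  [terminal]
30. n13.sig = true  [not h₂.val]
31. n13.tag = true  [true]
32. n13.lab = false  [h₁.val == true]
33. n13.wid = false  [h₁.val == true]
34. n12.mk = "um"  ["um"]
35. n17.key = 3  [len(A₁.mk) + 1]
36. n19.val = true  [terminal]
37. n20.wid = "zk"  [terminal]
38. n18.sig = true  [h.val == true]
39. n18.tag = true  [true]
40. n18.lab = false  [false]
41. n18.wid = false  [h.val == false]
42. n17.off = true  [S.tag == true]
43. n0.sig = true  [C.off == true]
44. n0.tag = false  [C.off == false]
45. n0.lab = false  [not C.off]
46. n0.wid = false  [false]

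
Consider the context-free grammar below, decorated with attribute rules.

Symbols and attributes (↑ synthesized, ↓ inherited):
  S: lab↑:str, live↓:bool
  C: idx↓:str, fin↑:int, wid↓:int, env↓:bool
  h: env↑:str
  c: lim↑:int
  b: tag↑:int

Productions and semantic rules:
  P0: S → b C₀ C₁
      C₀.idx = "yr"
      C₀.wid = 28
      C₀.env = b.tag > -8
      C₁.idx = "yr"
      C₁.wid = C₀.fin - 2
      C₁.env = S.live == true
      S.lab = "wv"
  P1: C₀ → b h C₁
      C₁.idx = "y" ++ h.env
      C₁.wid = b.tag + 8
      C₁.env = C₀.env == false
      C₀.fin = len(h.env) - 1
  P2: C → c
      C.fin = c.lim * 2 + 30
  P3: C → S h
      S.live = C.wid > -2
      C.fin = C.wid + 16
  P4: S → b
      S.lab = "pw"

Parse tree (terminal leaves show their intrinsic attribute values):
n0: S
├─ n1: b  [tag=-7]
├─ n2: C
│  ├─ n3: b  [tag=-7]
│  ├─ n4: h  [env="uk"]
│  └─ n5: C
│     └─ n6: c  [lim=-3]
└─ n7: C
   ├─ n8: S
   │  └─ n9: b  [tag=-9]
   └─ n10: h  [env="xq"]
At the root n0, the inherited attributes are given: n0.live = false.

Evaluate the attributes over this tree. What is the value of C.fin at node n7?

1. n0.live = false  [given at root]
2. n1.tag = -7  [terminal]
3. n2.idx = "yr"  ["yr"]
4. n2.wid = 28  [28]
5. n2.env = true  [b.tag > -8]
6. n3.tag = -7  [terminal]
7. n4.env = "uk"  [terminal]
8. n5.idx = "yuk"  ["y" ++ h.env]
9. n5.wid = 1  [b.tag + 8]
10. n5.env = false  [C₀.env == false]
11. n6.lim = -3  [terminal]
12. n5.fin = 24  [c.lim * 2 + 30]
13. n2.fin = 1  [len(h.env) - 1]
14. n7.idx = "yr"  ["yr"]
15. n7.wid = -1  [C₀.fin - 2]
16. n7.env = false  [S.live == true]
17. n8.live = true  [C.wid > -2]
18. n9.tag = -9  [terminal]
19. n8.lab = "pw"  ["pw"]
20. n10.env = "xq"  [terminal]
21. n7.fin = 15  [C.wid + 16]
22. n0.lab = "wv"  ["wv"]

15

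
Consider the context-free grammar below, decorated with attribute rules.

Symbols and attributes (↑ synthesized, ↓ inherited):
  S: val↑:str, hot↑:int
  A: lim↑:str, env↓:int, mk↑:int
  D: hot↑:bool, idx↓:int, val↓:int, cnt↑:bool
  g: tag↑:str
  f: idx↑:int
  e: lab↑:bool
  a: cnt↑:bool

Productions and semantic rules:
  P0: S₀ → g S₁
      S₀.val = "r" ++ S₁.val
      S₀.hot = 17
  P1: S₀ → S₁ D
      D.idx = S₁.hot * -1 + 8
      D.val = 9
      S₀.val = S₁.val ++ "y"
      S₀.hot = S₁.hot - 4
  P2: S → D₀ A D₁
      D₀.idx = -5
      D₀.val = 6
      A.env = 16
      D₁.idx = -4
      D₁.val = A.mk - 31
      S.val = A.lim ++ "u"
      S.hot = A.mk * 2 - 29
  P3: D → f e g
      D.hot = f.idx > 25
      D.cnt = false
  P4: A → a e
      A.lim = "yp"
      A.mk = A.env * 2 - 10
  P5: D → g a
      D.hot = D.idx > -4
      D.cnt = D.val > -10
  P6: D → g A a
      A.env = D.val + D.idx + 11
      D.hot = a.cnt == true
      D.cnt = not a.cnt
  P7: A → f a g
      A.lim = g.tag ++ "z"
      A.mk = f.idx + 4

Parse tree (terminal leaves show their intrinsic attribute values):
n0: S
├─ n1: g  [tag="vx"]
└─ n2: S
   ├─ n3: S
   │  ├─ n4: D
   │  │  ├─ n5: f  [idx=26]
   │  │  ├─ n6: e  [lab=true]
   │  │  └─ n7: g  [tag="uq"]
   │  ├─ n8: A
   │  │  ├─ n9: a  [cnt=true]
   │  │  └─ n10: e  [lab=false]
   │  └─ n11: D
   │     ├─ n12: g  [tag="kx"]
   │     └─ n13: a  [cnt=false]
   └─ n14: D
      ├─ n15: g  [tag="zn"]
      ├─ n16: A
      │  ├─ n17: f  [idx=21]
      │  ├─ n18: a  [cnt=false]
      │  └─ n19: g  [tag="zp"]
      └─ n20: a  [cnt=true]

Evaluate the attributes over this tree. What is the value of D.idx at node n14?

-7

1. n1.tag = "vx"  [terminal]
2. n4.idx = -5  [-5]
3. n4.val = 6  [6]
4. n5.idx = 26  [terminal]
5. n6.lab = true  [terminal]
6. n7.tag = "uq"  [terminal]
7. n4.hot = true  [f.idx > 25]
8. n4.cnt = false  [false]
9. n8.env = 16  [16]
10. n9.cnt = true  [terminal]
11. n10.lab = false  [terminal]
12. n8.lim = "yp"  ["yp"]
13. n8.mk = 22  [A.env * 2 - 10]
14. n11.idx = -4  [-4]
15. n11.val = -9  [A.mk - 31]
16. n12.tag = "kx"  [terminal]
17. n13.cnt = false  [terminal]
18. n11.hot = false  [D.idx > -4]
19. n11.cnt = true  [D.val > -10]
20. n3.val = "ypu"  [A.lim ++ "u"]
21. n3.hot = 15  [A.mk * 2 - 29]
22. n14.idx = -7  [S₁.hot * -1 + 8]
23. n14.val = 9  [9]
24. n15.tag = "zn"  [terminal]
25. n16.env = 13  [D.val + D.idx + 11]
26. n17.idx = 21  [terminal]
27. n18.cnt = false  [terminal]
28. n19.tag = "zp"  [terminal]
29. n16.lim = "zpz"  [g.tag ++ "z"]
30. n16.mk = 25  [f.idx + 4]
31. n20.cnt = true  [terminal]
32. n14.hot = true  [a.cnt == true]
33. n14.cnt = false  [not a.cnt]
34. n2.val = "ypuy"  [S₁.val ++ "y"]
35. n2.hot = 11  [S₁.hot - 4]
36. n0.val = "rypuy"  ["r" ++ S₁.val]
37. n0.hot = 17  [17]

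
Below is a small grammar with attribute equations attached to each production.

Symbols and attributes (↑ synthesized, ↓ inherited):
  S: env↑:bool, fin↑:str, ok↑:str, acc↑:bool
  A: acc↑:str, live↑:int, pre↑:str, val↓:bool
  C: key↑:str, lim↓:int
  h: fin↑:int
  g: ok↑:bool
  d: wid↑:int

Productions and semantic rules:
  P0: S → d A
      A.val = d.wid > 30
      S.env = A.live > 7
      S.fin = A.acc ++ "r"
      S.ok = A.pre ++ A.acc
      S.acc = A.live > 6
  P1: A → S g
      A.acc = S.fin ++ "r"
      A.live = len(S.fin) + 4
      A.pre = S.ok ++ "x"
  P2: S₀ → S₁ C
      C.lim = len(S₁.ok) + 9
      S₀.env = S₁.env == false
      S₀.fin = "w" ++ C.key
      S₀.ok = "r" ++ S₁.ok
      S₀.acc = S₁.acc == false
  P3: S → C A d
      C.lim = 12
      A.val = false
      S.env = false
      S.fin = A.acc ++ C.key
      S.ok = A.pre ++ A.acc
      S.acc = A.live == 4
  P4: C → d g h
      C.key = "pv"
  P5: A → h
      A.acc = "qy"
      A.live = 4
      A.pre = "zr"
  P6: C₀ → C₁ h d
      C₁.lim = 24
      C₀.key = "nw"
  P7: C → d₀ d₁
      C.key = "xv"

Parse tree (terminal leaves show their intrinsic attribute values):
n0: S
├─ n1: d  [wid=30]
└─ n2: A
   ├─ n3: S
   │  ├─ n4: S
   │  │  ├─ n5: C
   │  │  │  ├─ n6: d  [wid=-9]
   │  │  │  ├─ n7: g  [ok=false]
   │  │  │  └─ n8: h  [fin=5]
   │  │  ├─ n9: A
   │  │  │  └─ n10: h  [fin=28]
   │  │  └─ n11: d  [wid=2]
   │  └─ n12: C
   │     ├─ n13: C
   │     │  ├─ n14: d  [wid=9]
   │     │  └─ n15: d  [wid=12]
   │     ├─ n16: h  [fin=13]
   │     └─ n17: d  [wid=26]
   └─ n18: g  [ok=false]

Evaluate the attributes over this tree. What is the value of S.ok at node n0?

1. n1.wid = 30  [terminal]
2. n2.val = false  [d.wid > 30]
3. n5.lim = 12  [12]
4. n6.wid = -9  [terminal]
5. n7.ok = false  [terminal]
6. n8.fin = 5  [terminal]
7. n5.key = "pv"  ["pv"]
8. n9.val = false  [false]
9. n10.fin = 28  [terminal]
10. n9.acc = "qy"  ["qy"]
11. n9.live = 4  [4]
12. n9.pre = "zr"  ["zr"]
13. n11.wid = 2  [terminal]
14. n4.env = false  [false]
15. n4.fin = "qypv"  [A.acc ++ C.key]
16. n4.ok = "zrqy"  [A.pre ++ A.acc]
17. n4.acc = true  [A.live == 4]
18. n12.lim = 13  [len(S₁.ok) + 9]
19. n13.lim = 24  [24]
20. n14.wid = 9  [terminal]
21. n15.wid = 12  [terminal]
22. n13.key = "xv"  ["xv"]
23. n16.fin = 13  [terminal]
24. n17.wid = 26  [terminal]
25. n12.key = "nw"  ["nw"]
26. n3.env = true  [S₁.env == false]
27. n3.fin = "wnw"  ["w" ++ C.key]
28. n3.ok = "rzrqy"  ["r" ++ S₁.ok]
29. n3.acc = false  [S₁.acc == false]
30. n18.ok = false  [terminal]
31. n2.acc = "wnwr"  [S.fin ++ "r"]
32. n2.live = 7  [len(S.fin) + 4]
33. n2.pre = "rzrqyx"  [S.ok ++ "x"]
34. n0.env = false  [A.live > 7]
35. n0.fin = "wnwrr"  [A.acc ++ "r"]
36. n0.ok = "rzrqyxwnwr"  [A.pre ++ A.acc]
37. n0.acc = true  [A.live > 6]

"rzrqyxwnwr"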